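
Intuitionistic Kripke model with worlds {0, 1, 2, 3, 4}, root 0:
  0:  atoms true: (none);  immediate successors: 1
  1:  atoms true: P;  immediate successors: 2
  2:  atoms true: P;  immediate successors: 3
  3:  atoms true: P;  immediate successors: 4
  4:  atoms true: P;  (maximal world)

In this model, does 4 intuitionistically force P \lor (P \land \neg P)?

4 \Vdash P \lor (P \land \neg P) via the disjunct P.

Yes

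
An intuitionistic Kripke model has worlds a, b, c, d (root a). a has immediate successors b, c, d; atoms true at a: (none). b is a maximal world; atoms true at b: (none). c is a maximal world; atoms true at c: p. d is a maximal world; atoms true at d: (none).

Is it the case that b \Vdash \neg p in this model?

b \Vdash \neg p: no world accessible from b forces p.

Yes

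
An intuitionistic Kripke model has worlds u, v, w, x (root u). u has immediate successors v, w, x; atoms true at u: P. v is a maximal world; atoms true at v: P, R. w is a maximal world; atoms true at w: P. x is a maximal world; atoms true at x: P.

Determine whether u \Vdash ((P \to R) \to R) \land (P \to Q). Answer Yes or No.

No

u \nVdash ((P \to R) \to R) \land (P \to Q) since u fails P \to Q.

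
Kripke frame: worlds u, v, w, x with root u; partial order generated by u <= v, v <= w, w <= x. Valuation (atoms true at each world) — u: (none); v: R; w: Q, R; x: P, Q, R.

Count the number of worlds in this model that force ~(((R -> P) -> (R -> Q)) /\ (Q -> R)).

0

u: does not force it — u ||-/- ~(((R -> P) -> (R -> Q)) /\ (Q -> R)) since u is accessible from u and u ||- ((R -> P) -> (R -> Q)) /\ (Q -> R).
v: does not force it — v ||-/- ~(((R -> P) -> (R -> Q)) /\ (Q -> R)) since v is accessible from v and v ||- ((R -> P) -> (R -> Q)) /\ (Q -> R).
w: does not force it.
x: does not force it.
Worlds forcing the formula: { }.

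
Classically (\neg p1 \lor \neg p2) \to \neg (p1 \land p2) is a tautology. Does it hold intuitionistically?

Yes

This is a constructively valid De Morgan direction (disjunction of negations to negated conjunction), which is intuitionistically derivable.
If \neg p1 holds at a world then no accessible world forces p1, hence none forces p1 \land p2; likewise for \neg p2.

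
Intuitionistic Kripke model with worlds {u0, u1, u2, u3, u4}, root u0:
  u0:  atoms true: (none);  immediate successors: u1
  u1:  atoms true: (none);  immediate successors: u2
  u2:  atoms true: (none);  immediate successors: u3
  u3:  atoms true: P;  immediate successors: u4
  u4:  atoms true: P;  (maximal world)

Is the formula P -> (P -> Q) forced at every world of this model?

Not every world: u0 ||-/- P -> (P -> Q).
u0 ||-/- P -> (P -> Q): at the accessible world u3, u3 ||- P but u3 ||-/- P -> Q.
u3 ||-/- P -> Q: already at u3 itself, u3 ||- P but u3 ||-/- Q.

No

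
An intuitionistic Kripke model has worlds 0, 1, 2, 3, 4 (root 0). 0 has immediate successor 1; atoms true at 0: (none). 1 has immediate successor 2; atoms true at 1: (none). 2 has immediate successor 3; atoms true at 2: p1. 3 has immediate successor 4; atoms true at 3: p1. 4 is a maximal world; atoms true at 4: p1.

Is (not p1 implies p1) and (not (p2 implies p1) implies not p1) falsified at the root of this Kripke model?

No

0 forces (not p1 implies p1) and (not (p2 implies p1) implies not p1) since 0 forces both conjuncts.
So the root 0 forces (not p1 implies p1) and (not (p2 implies p1) implies not p1); the model is not a countermodel.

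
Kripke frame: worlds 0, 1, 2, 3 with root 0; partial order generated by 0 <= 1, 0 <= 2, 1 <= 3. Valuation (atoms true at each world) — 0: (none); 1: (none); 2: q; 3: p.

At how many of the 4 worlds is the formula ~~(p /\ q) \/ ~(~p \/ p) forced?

0: does not force it — 0 ||-/- ~~(p /\ q) \/ ~(~p \/ p): neither disjunct is forced at 0.
1: does not force it.
2: does not force it.
3: does not force it.
Worlds forcing the formula: { }.

0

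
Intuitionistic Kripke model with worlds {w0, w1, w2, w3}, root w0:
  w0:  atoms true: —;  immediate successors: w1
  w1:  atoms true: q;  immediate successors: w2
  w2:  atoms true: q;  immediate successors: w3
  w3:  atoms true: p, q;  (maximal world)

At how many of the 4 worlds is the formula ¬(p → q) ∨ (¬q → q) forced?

4

w0: forces it.
w1: forces it.
w2: forces it.
w3: forces it.
Worlds forcing the formula: {w0, w1, w2, w3}.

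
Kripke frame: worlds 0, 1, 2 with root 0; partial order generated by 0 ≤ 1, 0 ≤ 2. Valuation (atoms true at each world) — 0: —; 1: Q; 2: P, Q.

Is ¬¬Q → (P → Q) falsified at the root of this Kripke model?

0 ⊩ ¬¬Q → (P → Q): every world accessible from 0 that forces ¬¬Q (namely 0, 1, 2) also forces P → Q.
So the root 0 forces ¬¬Q → (P → Q); the model is not a countermodel.

No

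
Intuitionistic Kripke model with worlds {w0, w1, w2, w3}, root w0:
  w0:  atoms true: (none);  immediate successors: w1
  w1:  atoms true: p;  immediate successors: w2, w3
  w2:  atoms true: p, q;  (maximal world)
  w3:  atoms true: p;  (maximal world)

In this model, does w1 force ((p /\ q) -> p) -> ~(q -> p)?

No

w1 ||-/- ((p /\ q) -> p) -> ~(q -> p): already at w1 itself, w1 ||- (p /\ q) -> p but w1 ||-/- ~(q -> p).
w1 ||-/- ~(q -> p) since w1 is accessible from w1 and w1 ||- q -> p.
w1 ||- q -> p: every world accessible from w1 that forces q (namely w2) also forces p.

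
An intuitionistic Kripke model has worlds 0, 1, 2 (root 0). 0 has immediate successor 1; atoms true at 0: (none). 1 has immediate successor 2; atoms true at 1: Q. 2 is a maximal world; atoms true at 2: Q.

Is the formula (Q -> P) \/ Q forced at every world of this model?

No

Not every world: 0 ||-/- (Q -> P) \/ Q.
0 ||-/- (Q -> P) \/ Q: neither disjunct is forced at 0.
0 ||-/- Q -> P: at the accessible world 1, 1 ||- Q but 1 ||-/- P.
1 lacks atom P, so 1 ||-/- P.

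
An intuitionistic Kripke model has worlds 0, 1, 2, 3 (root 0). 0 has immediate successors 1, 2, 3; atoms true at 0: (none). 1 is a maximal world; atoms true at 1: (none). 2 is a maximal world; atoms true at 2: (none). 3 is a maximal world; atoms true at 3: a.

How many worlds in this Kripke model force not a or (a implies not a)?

0: does not force it — 0 does not force not a or (a implies not a): neither disjunct is forced at 0.
1: forces it.
2: forces it.
3: does not force it.
Worlds forcing the formula: {1, 2}.

2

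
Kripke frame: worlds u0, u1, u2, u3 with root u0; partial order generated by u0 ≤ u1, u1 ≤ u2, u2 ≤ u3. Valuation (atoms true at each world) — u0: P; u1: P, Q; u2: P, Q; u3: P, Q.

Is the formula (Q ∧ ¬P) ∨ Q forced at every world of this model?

Not every world: u0 ⊮ (Q ∧ ¬P) ∨ Q.
u0 ⊮ (Q ∧ ¬P) ∨ Q: neither disjunct is forced at u0.
u0 ⊮ Q ∧ ¬P since u0 fails Q.

No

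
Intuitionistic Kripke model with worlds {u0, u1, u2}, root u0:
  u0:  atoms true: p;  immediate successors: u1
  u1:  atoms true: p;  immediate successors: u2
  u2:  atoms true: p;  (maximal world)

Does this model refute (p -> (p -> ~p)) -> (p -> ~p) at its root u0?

No

u0 ||- (p -> (p -> ~p)) -> (p -> ~p) vacuously: no world accessible from u0 forces the antecedent p -> (p -> ~p).
So the root u0 forces (p -> (p -> ~p)) -> (p -> ~p); the model is not a countermodel.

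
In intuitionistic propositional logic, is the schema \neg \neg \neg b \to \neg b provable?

This is triple-negation reduction, which is intuitionistically derivable.
Assume \neg \neg \neg b and suppose b. Then \neg \neg b (double-negation introduction), contradicting \neg \neg \neg b. So \neg b.

Yes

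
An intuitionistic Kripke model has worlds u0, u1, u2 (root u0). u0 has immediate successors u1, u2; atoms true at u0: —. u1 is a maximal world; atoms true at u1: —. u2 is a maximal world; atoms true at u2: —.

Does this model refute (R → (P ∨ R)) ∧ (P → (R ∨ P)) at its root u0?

u0 ⊩ (R → (P ∨ R)) ∧ (P → (R ∨ P)) since u0 forces both conjuncts.
So the root u0 forces (R → (P ∨ R)) ∧ (P → (R ∨ P)); the model is not a countermodel.

No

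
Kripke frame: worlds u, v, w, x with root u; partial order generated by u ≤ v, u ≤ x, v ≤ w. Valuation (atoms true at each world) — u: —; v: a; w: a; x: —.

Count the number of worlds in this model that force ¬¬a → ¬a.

u: does not force it — u ⊮ ¬¬a → ¬a: at the accessible world v, v ⊩ ¬¬a but v ⊮ ¬a.
v: does not force it.
w: does not force it.
x: forces it.
Worlds forcing the formula: {x}.

1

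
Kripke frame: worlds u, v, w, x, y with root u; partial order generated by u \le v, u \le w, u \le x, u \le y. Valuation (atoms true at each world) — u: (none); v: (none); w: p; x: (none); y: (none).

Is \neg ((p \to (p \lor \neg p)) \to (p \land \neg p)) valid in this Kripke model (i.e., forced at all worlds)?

Yes

u \Vdash \neg ((p \to (p \lor \neg p)) \to (p \land \neg p)): no world accessible from u forces (p \to (p \lor \neg p)) \to (p \land \neg p).
Since the root u forces \neg ((p \to (p \lor \neg p)) \to (p \land \neg p)) and forcing is persistent (monotone upward), every world forces it.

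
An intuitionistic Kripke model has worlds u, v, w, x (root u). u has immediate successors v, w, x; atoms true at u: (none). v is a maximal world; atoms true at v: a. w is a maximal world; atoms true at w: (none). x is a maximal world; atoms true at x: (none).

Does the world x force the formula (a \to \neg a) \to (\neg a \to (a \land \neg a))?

x \nVdash (a \to \neg a) \to (\neg a \to (a \land \neg a)): already at x itself, x \Vdash a \to \neg a but x \nVdash \neg a \to (a \land \neg a).
x \nVdash \neg a \to (a \land \neg a): already at x itself, x \Vdash \neg a but x \nVdash a \land \neg a.
x \nVdash a \land \neg a since x fails a.

No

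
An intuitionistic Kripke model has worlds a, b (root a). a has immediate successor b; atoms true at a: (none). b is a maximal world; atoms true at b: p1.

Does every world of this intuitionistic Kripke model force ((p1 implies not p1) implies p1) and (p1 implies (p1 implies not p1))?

Not every world: a does not force ((p1 implies not p1) implies p1) and (p1 implies (p1 implies not p1)).
a does not force ((p1 implies not p1) implies p1) and (p1 implies (p1 implies not p1)) since a fails p1 implies (p1 implies not p1).

No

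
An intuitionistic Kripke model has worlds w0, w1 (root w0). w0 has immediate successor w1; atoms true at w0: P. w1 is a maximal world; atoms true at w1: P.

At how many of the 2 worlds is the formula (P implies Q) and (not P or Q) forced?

0

w0: does not force it — w0 does not force (P implies Q) and (not P or Q) since w0 fails P implies Q.
w1: does not force it — w1 does not force (P implies Q) and (not P or Q) since w1 fails P implies Q.
Worlds forcing the formula: { }.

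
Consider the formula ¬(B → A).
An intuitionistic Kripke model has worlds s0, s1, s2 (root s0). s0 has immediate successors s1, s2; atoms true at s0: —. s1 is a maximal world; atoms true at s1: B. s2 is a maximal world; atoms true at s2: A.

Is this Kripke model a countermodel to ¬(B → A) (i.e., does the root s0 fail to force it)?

Yes

s0 ⊮ ¬(B → A) since s2 is accessible from s0 and s2 ⊩ B → A.
s2 ⊩ B → A vacuously: no world accessible from s2 forces the antecedent B.
So the root s0 does not force ¬(B → A); the model is a countermodel.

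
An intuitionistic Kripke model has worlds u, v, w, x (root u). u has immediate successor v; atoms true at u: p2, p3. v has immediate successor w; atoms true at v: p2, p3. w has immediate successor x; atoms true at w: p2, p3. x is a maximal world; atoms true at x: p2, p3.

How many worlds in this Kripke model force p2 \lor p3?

u: forces it.
v: forces it.
w: forces it.
x: forces it.
Worlds forcing the formula: {u, v, w, x}.

4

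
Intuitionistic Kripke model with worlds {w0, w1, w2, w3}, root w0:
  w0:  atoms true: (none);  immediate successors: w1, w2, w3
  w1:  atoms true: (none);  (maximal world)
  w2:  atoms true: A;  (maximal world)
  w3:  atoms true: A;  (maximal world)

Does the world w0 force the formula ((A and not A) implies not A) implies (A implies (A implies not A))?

w0 does not force ((A and not A) implies not A) implies (A implies (A implies not A)): already at w0 itself, w0 forces (A and not A) implies not A but w0 does not force A implies (A implies not A).
w0 does not force A implies (A implies not A): at the accessible world w2, w2 forces A but w2 does not force A implies not A.
w2 does not force A implies not A: already at w2 itself, w2 forces A but w2 does not force not A.
w2 does not force not A since w2 is accessible from w2 and w2 forces A.

No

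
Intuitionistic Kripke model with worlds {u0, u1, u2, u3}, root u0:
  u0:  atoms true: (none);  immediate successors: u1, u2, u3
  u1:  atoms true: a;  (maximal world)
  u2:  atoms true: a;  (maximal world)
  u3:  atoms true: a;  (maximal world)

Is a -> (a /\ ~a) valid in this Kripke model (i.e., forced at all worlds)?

No

Not every world: u0 ||-/- a -> (a /\ ~a).
u0 ||-/- a -> (a /\ ~a): at the accessible world u1, u1 ||- a but u1 ||-/- a /\ ~a.
u1 ||-/- a /\ ~a since u1 fails ~a.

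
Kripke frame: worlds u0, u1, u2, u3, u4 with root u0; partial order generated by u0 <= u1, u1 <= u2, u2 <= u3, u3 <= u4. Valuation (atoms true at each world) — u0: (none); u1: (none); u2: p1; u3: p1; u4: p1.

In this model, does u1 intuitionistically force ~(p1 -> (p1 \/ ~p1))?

No

u1 ||-/- ~(p1 -> (p1 \/ ~p1)) since u1 is accessible from u1 and u1 ||- p1 -> (p1 \/ ~p1).
u1 ||- p1 -> (p1 \/ ~p1): every world accessible from u1 that forces p1 (namely u2, u3, u4) also forces p1 \/ ~p1.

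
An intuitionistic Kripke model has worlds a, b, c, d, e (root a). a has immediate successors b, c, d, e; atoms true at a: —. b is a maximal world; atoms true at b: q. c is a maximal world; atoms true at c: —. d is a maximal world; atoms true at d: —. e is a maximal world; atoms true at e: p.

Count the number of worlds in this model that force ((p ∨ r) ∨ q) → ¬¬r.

2

a: does not force it — a ⊮ ((p ∨ r) ∨ q) → ¬¬r: at the accessible world b, b ⊩ (p ∨ r) ∨ q but b ⊮ ¬¬r.
b: does not force it.
c: forces it.
d: forces it.
e: does not force it.
Worlds forcing the formula: {c, d}.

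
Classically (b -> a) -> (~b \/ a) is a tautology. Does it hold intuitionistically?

This is the material-implication-as-disjunction principle, which is not intuitionistically valid.
A Kripke countermodel: worlds s0, s1; order generated by s0 <= s1; atoms true at each world — s0:{}; s1:{a,b}.
s0 ||-/- (b -> a) -> (~b \/ a): already at s0 itself, s0 ||- b -> a but s0 ||-/- ~b \/ a.
s0 ||-/- ~b \/ a: neither disjunct is forced at s0.
s0 ||-/- ~b since s1 is accessible from s0 and s1 ||- b.
So the root s0 does not force the formula.

No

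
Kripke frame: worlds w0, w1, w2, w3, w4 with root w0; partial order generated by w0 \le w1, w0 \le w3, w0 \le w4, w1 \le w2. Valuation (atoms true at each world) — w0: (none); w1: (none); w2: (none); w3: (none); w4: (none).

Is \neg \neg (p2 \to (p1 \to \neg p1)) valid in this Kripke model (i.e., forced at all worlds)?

Yes

w0 \Vdash \neg \neg (p2 \to (p1 \to \neg p1)): no world accessible from w0 forces \neg (p2 \to (p1 \to \neg p1)).
Since the root w0 forces \neg \neg (p2 \to (p1 \to \neg p1)) and forcing is persistent (monotone upward), every world forces it.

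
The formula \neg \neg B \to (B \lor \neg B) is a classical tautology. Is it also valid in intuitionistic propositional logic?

This is a variant of double-negation elimination (deriving excluded middle from double negation), which is not intuitionistically valid.
A Kripke countermodel: worlds w0, w1; order generated by w0 \le w1; atoms true at each world — w0:{}; w1:{B}.
w0 \nVdash \neg \neg B \to (B \lor \neg B): already at w0 itself, w0 \Vdash \neg \neg B but w0 \nVdash B \lor \neg B.
w0 \nVdash B \lor \neg B: neither disjunct is forced at w0.
w0 lacks atom B, so w0 \nVdash B.
So the root w0 does not force the formula.

No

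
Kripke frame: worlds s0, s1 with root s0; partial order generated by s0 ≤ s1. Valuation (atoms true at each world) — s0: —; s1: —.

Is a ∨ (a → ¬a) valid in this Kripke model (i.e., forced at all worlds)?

s0 ⊩ a ∨ (a → ¬a) via the disjunct a → ¬a.
Since the root s0 forces a ∨ (a → ¬a) and forcing is persistent (monotone upward), every world forces it.

Yes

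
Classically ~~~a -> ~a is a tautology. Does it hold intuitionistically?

This is triple-negation reduction, which is intuitionistically derivable.
Assume ~~~a and suppose a. Then ~~a (double-negation introduction), contradicting ~~~a. So ~a.

Yes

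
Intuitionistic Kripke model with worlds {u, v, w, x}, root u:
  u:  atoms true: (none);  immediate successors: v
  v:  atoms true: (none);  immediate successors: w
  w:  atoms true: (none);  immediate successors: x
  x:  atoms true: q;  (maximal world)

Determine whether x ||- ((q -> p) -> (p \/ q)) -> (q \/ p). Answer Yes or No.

Yes

x ||- ((q -> p) -> (p \/ q)) -> (q \/ p): every world accessible from x that forces (q -> p) -> (p \/ q) (namely x) also forces q \/ p.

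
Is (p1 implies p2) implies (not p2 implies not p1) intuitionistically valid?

Yes

This is the forward direction of contraposition, which is intuitionistically derivable.
Assume p1 implies p2 and not p2. If p1 held then p2 would follow, contradicting not p2; so not p1.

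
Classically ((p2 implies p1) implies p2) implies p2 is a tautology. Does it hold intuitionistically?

No

This is Peirce's law, which is not intuitionistically valid.
A Kripke countermodel: worlds u, v; order generated by u <= v; atoms true at each world — u:{}; v:{p2}.
u does not force ((p2 implies p1) implies p2) implies p2: already at u itself, u forces (p2 implies p1) implies p2 but u does not force p2.
u lacks atom p2, so u does not force p2.
So the root u does not force the formula.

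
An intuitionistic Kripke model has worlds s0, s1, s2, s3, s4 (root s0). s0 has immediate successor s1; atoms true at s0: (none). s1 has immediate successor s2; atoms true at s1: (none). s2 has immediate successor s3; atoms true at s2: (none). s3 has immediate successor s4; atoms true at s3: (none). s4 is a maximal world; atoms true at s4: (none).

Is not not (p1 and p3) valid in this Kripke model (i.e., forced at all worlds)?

No

Not every world: s0 does not force not not (p1 and p3).
s0 does not force not not (p1 and p3) since s0 is accessible from s0 and s0 forces not (p1 and p3).
s0 forces not (p1 and p3): no world accessible from s0 forces p1 and p3.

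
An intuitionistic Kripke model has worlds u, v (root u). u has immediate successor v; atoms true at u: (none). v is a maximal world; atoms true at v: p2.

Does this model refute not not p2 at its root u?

No

u forces not not p2: no world accessible from u forces not p2.
So the root u forces not not p2; the model is not a countermodel.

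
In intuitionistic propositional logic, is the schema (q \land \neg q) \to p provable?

Yes

This is an instance of ex falso quodlibet, which is intuitionistically derivable.
No world can force both q and \neg q, so the antecedent q \land \neg q is never forced and the implication holds vacuously at every world.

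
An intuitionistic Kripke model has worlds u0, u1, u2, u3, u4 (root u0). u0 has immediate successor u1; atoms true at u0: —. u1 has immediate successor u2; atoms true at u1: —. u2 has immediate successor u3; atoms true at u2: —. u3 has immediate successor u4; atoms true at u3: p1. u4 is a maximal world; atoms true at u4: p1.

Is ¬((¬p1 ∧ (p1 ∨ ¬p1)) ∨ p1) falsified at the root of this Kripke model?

Yes

u0 ⊮ ¬((¬p1 ∧ (p1 ∨ ¬p1)) ∨ p1) since u3 is accessible from u0 and u3 ⊩ (¬p1 ∧ (p1 ∨ ¬p1)) ∨ p1.
u3 ⊩ (¬p1 ∧ (p1 ∨ ¬p1)) ∨ p1 via the disjunct p1.
So the root u0 does not force ¬((¬p1 ∧ (p1 ∨ ¬p1)) ∨ p1); the model is a countermodel.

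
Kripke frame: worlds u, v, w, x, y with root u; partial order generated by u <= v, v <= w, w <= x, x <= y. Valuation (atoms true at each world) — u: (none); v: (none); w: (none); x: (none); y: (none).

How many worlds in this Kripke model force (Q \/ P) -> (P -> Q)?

u: forces it.
v: forces it.
w: forces it.
x: forces it.
y: forces it.
Worlds forcing the formula: {u, v, w, x, y}.

5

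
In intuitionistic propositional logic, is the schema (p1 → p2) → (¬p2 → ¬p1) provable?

This is the forward direction of contraposition, which is intuitionistically derivable.
Assume p1 → p2 and ¬p2. If p1 held then p2 would follow, contradicting ¬p2; so ¬p1.

Yes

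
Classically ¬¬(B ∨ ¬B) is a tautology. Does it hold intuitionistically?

Yes

This is the double negation of excluded middle, which is intuitionistically derivable.
Assuming ¬(B ∨ ¬B): from B we'd get B ∨ ¬B, so ¬B; but then B ∨ ¬B again — contradiction. Hence ¬¬(B ∨ ¬B).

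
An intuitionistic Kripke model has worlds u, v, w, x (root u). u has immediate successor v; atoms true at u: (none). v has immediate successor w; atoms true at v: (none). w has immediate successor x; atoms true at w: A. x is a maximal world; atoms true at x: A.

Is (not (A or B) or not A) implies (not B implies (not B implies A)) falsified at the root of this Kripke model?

No

u forces (not (A or B) or not A) implies (not B implies (not B implies A)) vacuously: no world accessible from u forces the antecedent not (A or B) or not A.
So the root u forces (not (A or B) or not A) implies (not B implies (not B implies A)); the model is not a countermodel.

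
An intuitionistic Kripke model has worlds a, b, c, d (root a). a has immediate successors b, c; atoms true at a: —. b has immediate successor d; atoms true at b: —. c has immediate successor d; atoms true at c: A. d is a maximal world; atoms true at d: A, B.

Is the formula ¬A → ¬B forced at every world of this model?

a ⊩ ¬A → ¬B vacuously: no world accessible from a forces the antecedent ¬A.
Since the root a forces ¬A → ¬B and forcing is persistent (monotone upward), every world forces it.

Yes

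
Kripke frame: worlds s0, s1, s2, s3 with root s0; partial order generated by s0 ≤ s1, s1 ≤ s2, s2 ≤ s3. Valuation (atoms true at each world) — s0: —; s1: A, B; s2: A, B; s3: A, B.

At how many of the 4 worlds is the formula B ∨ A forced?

3

s0: does not force it — s0 ⊮ B ∨ A: neither disjunct is forced at s0.
s1: forces it.
s2: forces it.
s3: forces it.
Worlds forcing the formula: {s1, s2, s3}.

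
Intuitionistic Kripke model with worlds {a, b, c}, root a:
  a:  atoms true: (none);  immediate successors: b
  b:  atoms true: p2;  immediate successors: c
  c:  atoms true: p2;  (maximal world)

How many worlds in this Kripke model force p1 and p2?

a: does not force it — a does not force p1 and p2 since a fails p1.
b: does not force it — b does not force p1 and p2 since b fails p1.
c: does not force it.
Worlds forcing the formula: { }.

0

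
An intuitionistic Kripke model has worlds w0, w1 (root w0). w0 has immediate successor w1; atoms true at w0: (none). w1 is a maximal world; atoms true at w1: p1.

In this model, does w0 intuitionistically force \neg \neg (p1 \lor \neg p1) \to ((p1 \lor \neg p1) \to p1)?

Yes

w0 \Vdash \neg \neg (p1 \lor \neg p1) \to ((p1 \lor \neg p1) \to p1): every world accessible from w0 that forces \neg \neg (p1 \lor \neg p1) (namely w0, w1) also forces (p1 \lor \neg p1) \to p1.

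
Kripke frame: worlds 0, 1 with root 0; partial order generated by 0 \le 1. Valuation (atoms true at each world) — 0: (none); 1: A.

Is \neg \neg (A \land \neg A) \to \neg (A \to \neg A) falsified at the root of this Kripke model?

No

0 \Vdash \neg \neg (A \land \neg A) \to \neg (A \to \neg A) vacuously: no world accessible from 0 forces the antecedent \neg \neg (A \land \neg A).
So the root 0 forces \neg \neg (A \land \neg A) \to \neg (A \to \neg A); the model is not a countermodel.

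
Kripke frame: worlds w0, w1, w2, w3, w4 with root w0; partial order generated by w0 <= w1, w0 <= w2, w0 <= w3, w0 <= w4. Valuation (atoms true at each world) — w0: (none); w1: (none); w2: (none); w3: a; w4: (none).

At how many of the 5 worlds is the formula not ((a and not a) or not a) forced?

w0: does not force it — w0 does not force not ((a and not a) or not a) since w1 is accessible from w0 and w1 forces (a and not a) or not a.
w1: does not force it — w1 does not force not ((a and not a) or not a) since w1 is accessible from w1 and w1 forces (a and not a) or not a.
w2: does not force it.
w3: forces it.
w4: does not force it.
Worlds forcing the formula: {w3}.

1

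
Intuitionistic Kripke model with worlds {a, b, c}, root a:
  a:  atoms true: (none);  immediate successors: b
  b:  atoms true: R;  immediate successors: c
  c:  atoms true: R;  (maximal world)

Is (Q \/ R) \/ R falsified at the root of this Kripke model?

Yes

a ||-/- (Q \/ R) \/ R: neither disjunct is forced at a.
a ||-/- Q \/ R: neither disjunct is forced at a.
a lacks atom Q, so a ||-/- Q.
So the root a does not force (Q \/ R) \/ R; the model is a countermodel.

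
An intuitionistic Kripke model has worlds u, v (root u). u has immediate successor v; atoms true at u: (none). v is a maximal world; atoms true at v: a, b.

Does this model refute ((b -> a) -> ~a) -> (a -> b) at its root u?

No

u ||- ((b -> a) -> ~a) -> (a -> b) vacuously: no world accessible from u forces the antecedent (b -> a) -> ~a.
So the root u forces ((b -> a) -> ~a) -> (a -> b); the model is not a countermodel.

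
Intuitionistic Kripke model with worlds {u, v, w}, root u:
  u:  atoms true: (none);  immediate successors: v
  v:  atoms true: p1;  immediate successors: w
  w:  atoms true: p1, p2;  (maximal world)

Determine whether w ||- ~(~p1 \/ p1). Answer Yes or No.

No

w ||-/- ~(~p1 \/ p1) since w is accessible from w and w ||- ~p1 \/ p1.
w ||- ~p1 \/ p1 via the disjunct p1.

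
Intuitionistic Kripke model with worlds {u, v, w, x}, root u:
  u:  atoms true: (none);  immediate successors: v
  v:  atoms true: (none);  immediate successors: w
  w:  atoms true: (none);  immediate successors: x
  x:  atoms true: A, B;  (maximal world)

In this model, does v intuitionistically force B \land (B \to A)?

No

v \nVdash B \land (B \to A) since v fails B.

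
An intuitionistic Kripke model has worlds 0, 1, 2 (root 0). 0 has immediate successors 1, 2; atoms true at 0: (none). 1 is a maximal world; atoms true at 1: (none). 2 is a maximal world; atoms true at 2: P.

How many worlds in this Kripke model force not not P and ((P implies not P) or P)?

1

0: does not force it — 0 does not force not not P and ((P implies not P) or P) since 0 fails not not P.
1: does not force it.
2: forces it.
Worlds forcing the formula: {2}.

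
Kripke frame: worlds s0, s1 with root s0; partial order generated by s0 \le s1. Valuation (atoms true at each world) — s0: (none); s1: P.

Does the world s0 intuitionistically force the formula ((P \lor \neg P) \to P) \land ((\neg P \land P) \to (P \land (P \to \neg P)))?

Yes

s0 \Vdash ((P \lor \neg P) \to P) \land ((\neg P \land P) \to (P \land (P \to \neg P))) since s0 forces both conjuncts.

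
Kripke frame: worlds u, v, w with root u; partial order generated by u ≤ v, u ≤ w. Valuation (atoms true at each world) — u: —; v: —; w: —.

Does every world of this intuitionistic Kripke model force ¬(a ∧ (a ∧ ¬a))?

u ⊩ ¬(a ∧ (a ∧ ¬a)): no world accessible from u forces a ∧ (a ∧ ¬a).
Since the root u forces ¬(a ∧ (a ∧ ¬a)) and forcing is persistent (monotone upward), every world forces it.

Yes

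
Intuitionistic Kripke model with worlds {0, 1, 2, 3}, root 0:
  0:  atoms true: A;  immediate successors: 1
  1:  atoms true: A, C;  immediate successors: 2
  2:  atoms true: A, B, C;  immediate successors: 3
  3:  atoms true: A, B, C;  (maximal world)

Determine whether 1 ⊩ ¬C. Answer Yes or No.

No

1 ⊮ ¬C since 1 is accessible from 1 and 1 ⊩ C.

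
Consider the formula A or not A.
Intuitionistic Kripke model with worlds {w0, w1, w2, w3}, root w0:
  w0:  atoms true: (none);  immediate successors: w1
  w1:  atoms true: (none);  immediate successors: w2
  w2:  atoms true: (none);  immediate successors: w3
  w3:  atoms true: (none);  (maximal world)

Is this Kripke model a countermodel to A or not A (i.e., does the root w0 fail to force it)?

No

w0 forces A or not A via the disjunct not A.
So the root w0 forces A or not A; the model is not a countermodel.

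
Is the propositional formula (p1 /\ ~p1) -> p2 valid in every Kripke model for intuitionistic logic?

Yes

This is an instance of ex falso quodlibet, which is intuitionistically derivable.
No world can force both p1 and ~p1, so the antecedent p1 /\ ~p1 is never forced and the implication holds vacuously at every world.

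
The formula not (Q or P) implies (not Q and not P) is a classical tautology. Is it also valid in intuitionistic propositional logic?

This is a constructively valid De Morgan direction (negated disjunction to conjunction of negations), which is intuitionistically derivable.
From not (Q or P): if Q held then Q or P would, contradiction — so not Q; similarly not P.

Yes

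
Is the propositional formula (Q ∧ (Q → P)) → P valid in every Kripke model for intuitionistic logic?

This is modus ponens in implicational form, which is intuitionistically derivable.
If a world forces Q and Q → P, then applying the implication at that world (which is accessible from itself) gives P.

Yes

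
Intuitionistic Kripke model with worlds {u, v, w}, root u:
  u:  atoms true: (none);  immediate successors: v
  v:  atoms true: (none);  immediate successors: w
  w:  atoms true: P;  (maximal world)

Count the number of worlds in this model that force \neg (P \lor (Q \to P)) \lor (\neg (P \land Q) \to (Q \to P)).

u: forces it.
v: forces it.
w: forces it.
Worlds forcing the formula: {u, v, w}.

3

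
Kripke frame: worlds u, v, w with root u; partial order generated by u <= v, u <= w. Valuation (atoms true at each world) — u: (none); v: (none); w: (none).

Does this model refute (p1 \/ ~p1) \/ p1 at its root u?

u ||- (p1 \/ ~p1) \/ p1 via the disjunct p1 \/ ~p1.
So the root u forces (p1 \/ ~p1) \/ p1; the model is not a countermodel.

No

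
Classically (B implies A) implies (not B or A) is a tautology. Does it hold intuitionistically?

This is the material-implication-as-disjunction principle, which is not intuitionistically valid.
A Kripke countermodel: worlds s0, s1; order generated by s0 <= s1; atoms true at each world — s0:{}; s1:{A,B}.
s0 does not force (B implies A) implies (not B or A): already at s0 itself, s0 forces B implies A but s0 does not force not B or A.
s0 does not force not B or A: neither disjunct is forced at s0.
s0 does not force not B since s1 is accessible from s0 and s1 forces B.
So the root s0 does not force the formula.

No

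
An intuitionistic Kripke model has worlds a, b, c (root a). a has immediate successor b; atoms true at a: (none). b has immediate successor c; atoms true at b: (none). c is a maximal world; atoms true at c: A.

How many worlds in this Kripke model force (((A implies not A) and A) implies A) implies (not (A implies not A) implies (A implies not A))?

0

a: does not force it — a does not force (((A implies not A) and A) implies A) implies (not (A implies not A) implies (A implies not A)): already at a itself, a forces ((A implies not A) and A) implies A but a does not force not (A implies not A) implies (A implies not A).
b: does not force it — b does not force (((A implies not A) and A) implies A) implies (not (A implies not A) implies (A implies not A)): already at b itself, b forces ((A implies not A) and A) implies A but b does not force not (A implies not A) implies (A implies not A).
c: does not force it.
Worlds forcing the formula: { }.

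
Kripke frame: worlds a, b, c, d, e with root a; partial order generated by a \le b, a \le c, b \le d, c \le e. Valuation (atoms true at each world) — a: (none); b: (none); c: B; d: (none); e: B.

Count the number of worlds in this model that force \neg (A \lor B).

2

a: does not force it — a \nVdash \neg (A \lor B) since c is accessible from a and c \Vdash A \lor B.
b: forces it.
c: does not force it — c \nVdash \neg (A \lor B) since c is accessible from c and c \Vdash A \lor B.
d: forces it.
e: does not force it — e \nVdash \neg (A \lor B) since e is accessible from e and e \Vdash A \lor B.
Worlds forcing the formula: {b, d}.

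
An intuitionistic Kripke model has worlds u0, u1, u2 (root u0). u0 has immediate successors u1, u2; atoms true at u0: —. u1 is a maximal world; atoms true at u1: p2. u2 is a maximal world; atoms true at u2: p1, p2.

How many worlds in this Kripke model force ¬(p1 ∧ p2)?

u0: does not force it — u0 ⊮ ¬(p1 ∧ p2) since u2 is accessible from u0 and u2 ⊩ p1 ∧ p2.
u1: forces it.
u2: does not force it — u2 ⊮ ¬(p1 ∧ p2) since u2 is accessible from u2 and u2 ⊩ p1 ∧ p2.
Worlds forcing the formula: {u1}.

1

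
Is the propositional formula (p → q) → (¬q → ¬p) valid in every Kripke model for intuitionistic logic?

This is the forward direction of contraposition, which is intuitionistically derivable.
Assume p → q and ¬q. If p held then q would follow, contradicting ¬q; so ¬p.

Yes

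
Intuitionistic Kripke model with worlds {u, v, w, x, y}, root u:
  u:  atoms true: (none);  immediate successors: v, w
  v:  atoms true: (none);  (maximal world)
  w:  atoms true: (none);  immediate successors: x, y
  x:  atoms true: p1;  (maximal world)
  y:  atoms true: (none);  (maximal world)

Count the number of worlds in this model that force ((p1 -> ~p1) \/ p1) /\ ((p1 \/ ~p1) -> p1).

1

u: does not force it — u ||-/- ((p1 -> ~p1) \/ p1) /\ ((p1 \/ ~p1) -> p1) since u fails (p1 -> ~p1) \/ p1.
v: does not force it — v ||-/- ((p1 -> ~p1) \/ p1) /\ ((p1 \/ ~p1) -> p1) since v fails (p1 \/ ~p1) -> p1.
w: does not force it — w ||-/- ((p1 -> ~p1) \/ p1) /\ ((p1 \/ ~p1) -> p1) since w fails (p1 -> ~p1) \/ p1.
x: forces it.
y: does not force it.
Worlds forcing the formula: {x}.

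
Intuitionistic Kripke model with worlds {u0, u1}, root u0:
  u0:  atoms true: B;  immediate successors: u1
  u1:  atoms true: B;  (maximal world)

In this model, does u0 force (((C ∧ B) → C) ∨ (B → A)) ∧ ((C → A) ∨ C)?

u0 ⊩ (((C ∧ B) → C) ∨ (B → A)) ∧ ((C → A) ∨ C) since u0 forces both conjuncts.

Yes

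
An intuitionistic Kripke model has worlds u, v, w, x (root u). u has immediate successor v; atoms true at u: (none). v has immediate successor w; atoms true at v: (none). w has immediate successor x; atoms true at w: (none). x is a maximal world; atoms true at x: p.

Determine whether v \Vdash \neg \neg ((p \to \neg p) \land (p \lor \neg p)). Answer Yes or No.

v \nVdash \neg \neg ((p \to \neg p) \land (p \lor \neg p)) since v is accessible from v and v \Vdash \neg ((p \to \neg p) \land (p \lor \neg p)).
v \Vdash \neg ((p \to \neg p) \land (p \lor \neg p)): no world accessible from v forces (p \to \neg p) \land (p \lor \neg p).

No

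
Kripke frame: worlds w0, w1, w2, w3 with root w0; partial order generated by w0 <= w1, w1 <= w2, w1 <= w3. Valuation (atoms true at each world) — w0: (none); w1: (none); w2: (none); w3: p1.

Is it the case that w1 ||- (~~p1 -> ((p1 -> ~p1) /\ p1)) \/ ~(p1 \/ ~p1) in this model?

w1 ||-/- (~~p1 -> ((p1 -> ~p1) /\ p1)) \/ ~(p1 \/ ~p1): neither disjunct is forced at w1.
w1 ||-/- ~~p1 -> ((p1 -> ~p1) /\ p1): at the accessible world w3, w3 ||- ~~p1 but w3 ||-/- (p1 -> ~p1) /\ p1.
w3 ||-/- (p1 -> ~p1) /\ p1 since w3 fails p1 -> ~p1.

No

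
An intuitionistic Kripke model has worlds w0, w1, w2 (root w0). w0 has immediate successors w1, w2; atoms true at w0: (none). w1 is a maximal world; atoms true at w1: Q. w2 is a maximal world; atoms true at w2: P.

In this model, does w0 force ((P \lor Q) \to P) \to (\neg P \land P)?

w0 \nVdash ((P \lor Q) \to P) \to (\neg P \land P): at the accessible world w2, w2 \Vdash (P \lor Q) \to P but w2 \nVdash \neg P \land P.
w2 \nVdash \neg P \land P since w2 fails \neg P.

No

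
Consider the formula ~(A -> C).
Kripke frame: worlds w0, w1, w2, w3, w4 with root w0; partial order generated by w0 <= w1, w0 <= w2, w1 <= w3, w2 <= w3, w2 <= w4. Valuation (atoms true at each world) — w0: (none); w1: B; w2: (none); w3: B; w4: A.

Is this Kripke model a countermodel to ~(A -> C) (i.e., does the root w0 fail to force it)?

Yes

w0 ||-/- ~(A -> C) since w1 is accessible from w0 and w1 ||- A -> C.
w1 ||- A -> C vacuously: no world accessible from w1 forces the antecedent A.
So the root w0 does not force ~(A -> C); the model is a countermodel.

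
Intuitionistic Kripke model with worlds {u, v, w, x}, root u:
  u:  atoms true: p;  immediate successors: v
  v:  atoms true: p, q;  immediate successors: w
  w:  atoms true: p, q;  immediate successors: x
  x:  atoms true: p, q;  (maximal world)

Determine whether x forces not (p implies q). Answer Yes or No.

No

x does not force not (p implies q) since x is accessible from x and x forces p implies q.
x forces p implies q: every world accessible from x that forces p (namely x) also forces q.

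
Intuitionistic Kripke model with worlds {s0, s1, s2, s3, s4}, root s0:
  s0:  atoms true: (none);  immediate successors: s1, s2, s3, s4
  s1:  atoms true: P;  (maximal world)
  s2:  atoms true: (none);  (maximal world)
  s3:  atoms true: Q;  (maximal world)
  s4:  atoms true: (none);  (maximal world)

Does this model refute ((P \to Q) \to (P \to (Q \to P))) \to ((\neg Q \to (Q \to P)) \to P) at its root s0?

Yes

s0 \nVdash ((P \to Q) \to (P \to (Q \to P))) \to ((\neg Q \to (Q \to P)) \to P): already at s0 itself, s0 \Vdash (P \to Q) \to (P \to (Q \to P)) but s0 \nVdash (\neg Q \to (Q \to P)) \to P.
s0 \nVdash (\neg Q \to (Q \to P)) \to P: already at s0 itself, s0 \Vdash \neg Q \to (Q \to P) but s0 \nVdash P.
s0 lacks atom P, so s0 \nVdash P.
So the root s0 does not force ((P \to Q) \to (P \to (Q \to P))) \to ((\neg Q \to (Q \to P)) \to P); the model is a countermodel.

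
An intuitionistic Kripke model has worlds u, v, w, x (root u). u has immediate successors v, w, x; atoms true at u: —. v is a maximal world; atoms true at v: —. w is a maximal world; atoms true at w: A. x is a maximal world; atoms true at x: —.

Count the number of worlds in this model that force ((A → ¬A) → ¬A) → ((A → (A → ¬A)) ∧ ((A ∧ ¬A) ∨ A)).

u: does not force it — u ⊮ ((A → ¬A) → ¬A) → ((A → (A → ¬A)) ∧ ((A ∧ ¬A) ∨ A)): already at u itself, u ⊩ (A → ¬A) → ¬A but u ⊮ (A → (A → ¬A)) ∧ ((A ∧ ¬A) ∨ A).
v: does not force it — v ⊮ ((A → ¬A) → ¬A) → ((A → (A → ¬A)) ∧ ((A ∧ ¬A) ∨ A)): already at v itself, v ⊩ (A → ¬A) → ¬A but v ⊮ (A → (A → ¬A)) ∧ ((A ∧ ¬A) ∨ A).
w: does not force it — w ⊮ ((A → ¬A) → ¬A) → ((A → (A → ¬A)) ∧ ((A ∧ ¬A) ∨ A)): already at w itself, w ⊩ (A → ¬A) → ¬A but w ⊮ (A → (A → ¬A)) ∧ ((A ∧ ¬A) ∨ A).
x: does not force it.
Worlds forcing the formula: { }.

0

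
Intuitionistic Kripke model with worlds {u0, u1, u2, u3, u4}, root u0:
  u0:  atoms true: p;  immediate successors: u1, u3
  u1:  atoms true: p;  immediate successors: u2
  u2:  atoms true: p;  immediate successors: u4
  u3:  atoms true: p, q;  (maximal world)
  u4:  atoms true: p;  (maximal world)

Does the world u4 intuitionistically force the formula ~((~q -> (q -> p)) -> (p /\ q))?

u4 ||- ~((~q -> (q -> p)) -> (p /\ q)): no world accessible from u4 forces (~q -> (q -> p)) -> (p /\ q).

Yes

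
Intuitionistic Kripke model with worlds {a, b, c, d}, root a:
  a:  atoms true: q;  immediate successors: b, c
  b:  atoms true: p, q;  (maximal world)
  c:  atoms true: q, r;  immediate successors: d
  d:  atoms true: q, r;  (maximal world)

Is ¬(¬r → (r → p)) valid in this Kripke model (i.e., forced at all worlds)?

Not every world: a ⊮ ¬(¬r → (r → p)).
a ⊮ ¬(¬r → (r → p)) since a is accessible from a and a ⊩ ¬r → (r → p).
a ⊩ ¬r → (r → p): every world accessible from a that forces ¬r (namely b) also forces r → p.

No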